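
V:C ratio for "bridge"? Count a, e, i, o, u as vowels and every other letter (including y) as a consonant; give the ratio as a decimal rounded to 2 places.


Word: "bridge"
Vowels (a,e,i,o,u): 2
Consonants: 4
Ratio = 2/4
= 0.50


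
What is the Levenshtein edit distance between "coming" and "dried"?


Word 1: "coming" (length 6)
Word 2: "dried" (length 5)
One optimal edit sequence (insert/delete/substitute each cost 1):
  1. delete 'c'  (+1)
  2. substitute 'o' -> 'd'  (+1)
  3. substitute 'm' -> 'r'  (+1)
  4. keep 'i'
  5. substitute 'n' -> 'e'  (+1)
  6. substitute 'g' -> 'd'  (+1)
Total edit operations: 5
Edit distance = 5


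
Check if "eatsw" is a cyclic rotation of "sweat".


Word: "sweat", Candidate: "eatsw"
Method: check if candidate is substring of word+word
"sweatsweat" contains "eatsw"? Yes
Is rotation = Yes


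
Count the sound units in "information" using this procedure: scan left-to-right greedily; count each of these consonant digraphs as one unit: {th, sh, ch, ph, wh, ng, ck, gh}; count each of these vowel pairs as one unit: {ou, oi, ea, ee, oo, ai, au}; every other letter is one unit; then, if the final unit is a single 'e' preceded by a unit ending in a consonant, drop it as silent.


Word: "information" (11 letters)
Left-to-right scan:
  (1) 'i' (letter)
  (2) 'n' (letter)
  (3) 'f' (letter)
  (4) 'o' (letter)
  (5) 'r' (letter)
  (6) 'm' (letter)
  (7) 'a' (letter)
  (8) 't' (letter)
  (9) 'i' (letter)
  (10) 'o' (letter)
  (11) 'n' (letter)
Units from scan: 11
Sound units = 11 units


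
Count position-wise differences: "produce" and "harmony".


Comparing character by character (same length = 7):
  Pos 0: 'p' vs 'h' !=
  Pos 1: 'r' vs 'a' !=
  Pos 2: 'o' vs 'r' !=
  Pos 3: 'd' vs 'm' !=
  Pos 4: 'u' vs 'o' !=
  Pos 5: 'c' vs 'n' !=
  Pos 6: 'e' vs 'y' !=
Hamming distance = 7


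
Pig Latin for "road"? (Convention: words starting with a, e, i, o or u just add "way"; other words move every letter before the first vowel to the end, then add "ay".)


Word: "road"
Starts with consonant(s) → move to end, add 'ay'
Consonant cluster: "r"
Pig Latin = "oadray"


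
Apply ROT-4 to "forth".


Word: "forth"
Shift: 4
Each letter → (letter + shift) mod 26:
  'f' (5) + 4 = 9 → 'j'
  'o' (14) + 4 = 18 → 's'
  'r' (17) + 4 = 21 → 'v'
  't' (19) + 4 = 23 → 'x'
  'h' (7) + 4 = 11 → 'l'
Result = "jsvxl"


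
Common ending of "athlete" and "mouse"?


Word 1: "athlete"
Word 2: "mouse"
Comparing from end:
  Pos -1: 'e' == 'e'
  Pos -2: 't' != 's' (stop)
LCS = "e" (length 1)


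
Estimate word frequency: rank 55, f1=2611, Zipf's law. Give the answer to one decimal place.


Zipf's law: f(r) = f(1) / r
f(1) = 2611
f(55) = 2611 / 55
= 47.5 occurrences


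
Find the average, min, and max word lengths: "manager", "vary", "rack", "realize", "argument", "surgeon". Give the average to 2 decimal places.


Lengths: "manager"=7, "vary"=4, "rack"=4, "realize"=7, "argument"=8, "surgeon"=7
Sum = 37, Count = 6
Average = 37/6 = 6.17
= avg=6.17, min=4, max=8


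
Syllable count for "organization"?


Word: "organization"
Syllable breakdown: or-gan-i-za-tion
Counting: 5 parts
= 5 syllables


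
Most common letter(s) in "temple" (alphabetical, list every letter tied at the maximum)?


Word: "temple"
Letter counts:
  'e': 2
  'l': 1
  'm': 1
  'p': 1
  't': 1
Maximum count = 2
Most frequent = 'e' (2 times each)


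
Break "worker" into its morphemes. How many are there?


Word: "worker"
Morphemes: work / -er
Each morpheme carries meaning
= 2 morphemes


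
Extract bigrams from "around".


Word: "around" (length 6)
Number of bigrams = 6 - 2 + 1 = 5
  Position 0: "ar"
  Position 1: "ro"
  Position 2: "ou"
  Position 3: "un"
  Position 4: "nd"
Bigrams = "ar", "ro", "ou", "un", "nd"


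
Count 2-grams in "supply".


Word: "supply" (length 6)
Number of 2-grams = length - 2 + 1 = 6 - 2 + 1
= 5


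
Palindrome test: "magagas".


Word: "magagas"
Reversed: "sagagam"
Forward == Backward? magagas != sagagam
Palindrome = No


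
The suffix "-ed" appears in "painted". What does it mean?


Suffix: -ed
Example: painted = paint + -ed
Meaning = past tense


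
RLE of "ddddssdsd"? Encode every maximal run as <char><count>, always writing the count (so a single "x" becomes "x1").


String: "ddddssdsd"
Scanning for consecutive runs:
  'd' x 4
  's' x 2
  'd' x 1
  's' x 1
  'd' x 1
RLE = "d4s2d1s1d1"


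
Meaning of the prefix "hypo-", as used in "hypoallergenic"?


Prefix: hypo-
As in: hypoallergenic -> hypo- + allergenic
Meaning = under / below normal


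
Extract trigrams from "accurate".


Word: "accurate" (length 8)
Number of trigrams = 8 - 3 + 1 = 6
  Position 0: "acc"
  Position 1: "ccu"
  Position 2: "cur"
  Position 3: "ura"
  Position 4: "rat"
  Position 5: "ate"
Trigrams = "acc", "ccu", "cur", "ura", "rat", "ate"


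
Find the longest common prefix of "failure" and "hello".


Word 1: "failure"
Word 2: "hello"
Comparing from start:
  Pos 0: 'f' != 'h' (stop)
LCP = "" (length 0)


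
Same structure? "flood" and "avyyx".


Pattern of "flood": [0, 1, 2, 2, 3]
Pattern of "avyyx": [0, 1, 2, 2, 3]
Patterns match
Same pattern = Yes


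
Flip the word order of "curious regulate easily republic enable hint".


Original: "curious regulate easily republic enable hint"
Words (1..n): curious | regulate | easily | republic | enable | hint
Reversed (n..1): hint | enable | republic | easily | regulate | curious
Result = "hint enable republic easily regulate curious"


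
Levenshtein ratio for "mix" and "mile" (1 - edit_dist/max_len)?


Word 1: "mix" (length 3)
Word 2: "mile" (length 4)
One optimal edit sequence:
  1. keep 'm'
  2. keep 'i'
  3. insert 'l'  (+1)
  4. substitute 'x' -> 'e'  (+1)
Edit distance = 2
Max length = max(3, 4) = 4
Similarity = 1 - 2/4
= 0.5000


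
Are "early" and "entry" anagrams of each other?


Word 1: "early" → sorted: aelry
Word 2: "entry" → sorted: enrty
Same letters? aelry != enrty
Anagram = No


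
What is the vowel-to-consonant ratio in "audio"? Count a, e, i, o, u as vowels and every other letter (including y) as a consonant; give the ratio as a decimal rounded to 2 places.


Word: "audio"
Vowels (a,e,i,o,u): 4
Consonants: 1
Ratio = 4/1
= 4.00


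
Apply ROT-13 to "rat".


Word: "rat"
Shift: 13
Each letter → (letter + shift) mod 26:
  'r' (17) + 13 = 4 → 'e'
  'a' (0) + 13 = 13 → 'n'
  't' (19) + 13 = 6 → 'g'
Result = "eng"


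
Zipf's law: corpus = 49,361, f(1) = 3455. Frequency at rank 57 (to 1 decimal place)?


Zipf's law: f(r) = f(1) / r
f(1) = 3455
f(57) = 3455 / 57
= 60.6 occurrences


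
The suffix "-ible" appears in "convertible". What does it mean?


Suffix: -ible
As in: convertible -> convert + -ible
Meaning = capable of


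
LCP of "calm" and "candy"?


Word 1: "calm"
Word 2: "candy"
Comparing from start:
  Pos 0: 'c' == 'c'
  Pos 1: 'a' == 'a'
  Pos 2: 'l' != 'n' (stop)
LCP = "ca" (length 2)


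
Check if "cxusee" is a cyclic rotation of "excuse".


Word: "excuse", Candidate: "cxusee"
Method: check if candidate is substring of word+word
"excuseexcuse" contains "cxusee"? No
Is rotation = No


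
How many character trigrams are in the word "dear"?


Word: "dear" (length 4)
Number of 3-grams = length - 3 + 1 = 4 - 3 + 1
= 2


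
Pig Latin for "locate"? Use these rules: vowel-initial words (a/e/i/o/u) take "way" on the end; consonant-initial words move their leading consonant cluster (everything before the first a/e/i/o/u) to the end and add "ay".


Word: "locate"
Starts with consonant(s) → move to end, add 'ay'
Consonant cluster: "l"
Pig Latin = "ocatelay"


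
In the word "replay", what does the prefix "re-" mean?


Prefix: re-
Example: replay (re- + play)
Meaning = again


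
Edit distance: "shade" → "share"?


Word 1: "shade" (length 5)
Word 2: "share" (length 5)
One optimal edit sequence (insert/delete/substitute each cost 1):
  1. keep 's'
  2. keep 'h'
  3. keep 'a'
  4. substitute 'd' -> 'r'  (+1)
  5. keep 'e'
Total edit operations: 1
Edit distance = 1


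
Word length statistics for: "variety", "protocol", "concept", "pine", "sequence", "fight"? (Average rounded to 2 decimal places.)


Lengths: "variety"=7, "protocol"=8, "concept"=7, "pine"=4, "sequence"=8, "fight"=5
Sum = 39, Count = 6
Average = 39/6 = 6.50
= avg=6.50, min=4, max=8


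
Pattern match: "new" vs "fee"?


Pattern of "new": [0, 1, 2]
Pattern of "fee": [0, 1, 1]
Patterns do not match
Same pattern = No


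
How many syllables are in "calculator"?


Word: "calculator"
Syllable breakdown: cal-cu-la-tor
Counting: 4 parts
= 4 syllables


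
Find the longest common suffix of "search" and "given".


Word 1: "search"
Word 2: "given"
Comparing from end:
  Pos -1: 'h' != 'n' (stop)
LCS = "" (length 0)


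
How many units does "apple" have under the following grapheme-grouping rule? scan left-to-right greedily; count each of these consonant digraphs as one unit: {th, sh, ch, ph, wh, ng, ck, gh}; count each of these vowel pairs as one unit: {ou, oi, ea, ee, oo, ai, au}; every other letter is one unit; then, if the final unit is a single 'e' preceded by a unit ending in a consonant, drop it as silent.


Word: "apple" (5 letters)
Left-to-right scan:
  (1) 'a' (letter)
  (2) 'p' (letter)
  (3) 'p' (letter)
  (4) 'l' (letter)
  (5) 'e' (letter)
Units from scan: 5
Final unit is 'e' after a consonant -> drop as silent (-1)
Sound units = 4 units


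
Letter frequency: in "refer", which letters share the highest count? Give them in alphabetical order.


Word: "refer"
Letter counts:
  'e': 2
  'f': 1
  'r': 2
Maximum count = 2
Most frequent = 'e', 'r' (2 times each)


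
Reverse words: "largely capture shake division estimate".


Original: "largely capture shake division estimate"
Words (1..n): largely | capture | shake | division | estimate
Reversed (n..1): estimate | division | shake | capture | largely
Result = "estimate division shake capture largely"


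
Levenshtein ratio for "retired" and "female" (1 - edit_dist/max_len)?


Word 1: "retired" (length 7)
Word 2: "female" (length 6)
One optimal edit sequence:
  1. substitute 'r' -> 'f'  (+1)
  2. keep 'e'
  3. substitute 't' -> 'm'  (+1)
  4. substitute 'i' -> 'a'  (+1)
  5. substitute 'r' -> 'l'  (+1)
  6. keep 'e'
  7. delete 'd'  (+1)
Edit distance = 5
Max length = max(7, 6) = 7
Similarity = 1 - 5/7
= 0.2857


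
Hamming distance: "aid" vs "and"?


Comparing character by character (same length = 3):
  Pos 0: 'a' vs 'a' =
  Pos 1: 'i' vs 'n' !=
  Pos 2: 'd' vs 'd' =
Hamming distance = 1


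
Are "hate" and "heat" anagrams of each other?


Word 1: "hate" → sorted: aeht
Word 2: "heat" → sorted: aeht
Same letters? aeht == aeht
Anagram = Yes


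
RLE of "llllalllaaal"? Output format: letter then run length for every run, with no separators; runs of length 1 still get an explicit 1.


String: "llllalllaaal"
Scanning for consecutive runs:
  'l' x 4
  'a' x 1
  'l' x 3
  'a' x 3
  'l' x 1
RLE = "l4a1l3a3l1"


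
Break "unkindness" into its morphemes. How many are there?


Word: "unkindness"
Morphemes: un- / kind / -ness
Each morpheme carries meaning
= 3 morphemes


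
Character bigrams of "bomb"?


Word: "bomb" (length 4)
Number of bigrams = 4 - 2 + 1 = 3
  Position 0: "bo"
  Position 1: "om"
  Position 2: "mb"
Bigrams = "bo", "om", "mb"


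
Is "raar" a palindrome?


Word: "raar"
Reversed: "raar"
Forward == Backward? raar == raar
Palindrome = Yes


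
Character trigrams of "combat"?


Word: "combat" (length 6)
Number of trigrams = 6 - 3 + 1 = 4
  Position 0: "com"
  Position 1: "omb"
  Position 2: "mba"
  Position 3: "bat"
Trigrams = "com", "omb", "mba", "bat"


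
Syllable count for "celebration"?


Word: "celebration"
Syllable breakdown: cel | e | bra | tion
Counting: 4 parts
= 4 syllables


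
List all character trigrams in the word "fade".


Word: "fade" (length 4)
Number of trigrams = 4 - 3 + 1 = 2
  Position 0: "fad"
  Position 1: "ade"
Trigrams = "fad", "ade"


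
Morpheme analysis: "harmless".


Word: "harmless"
Morphemes: harm + -less
Each morpheme carries meaning
= 2 morphemes


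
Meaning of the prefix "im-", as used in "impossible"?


Prefix: im-
Example: impossible (im- + possible)
Meaning = not / into


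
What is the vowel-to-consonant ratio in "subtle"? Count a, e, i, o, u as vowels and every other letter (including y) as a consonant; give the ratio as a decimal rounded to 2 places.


Word: "subtle"
Vowels (a,e,i,o,u): 2
Consonants: 4
Ratio = 2/4
= 0.50


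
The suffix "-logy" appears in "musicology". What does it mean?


Suffix: -logy
Example: musicology = music + -logy, with a spelling change
Meaning = study of


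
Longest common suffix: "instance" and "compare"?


Word 1: "instance"
Word 2: "compare"
Comparing from end:
  Pos -1: 'e' == 'e'
  Pos -2: 'c' != 'r' (stop)
LCS = "e" (length 1)


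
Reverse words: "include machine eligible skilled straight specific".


Original: "include machine eligible skilled straight specific"
Words (1..n): include | machine | eligible | skilled | straight | specific
Reversed (n..1): specific | straight | skilled | eligible | machine | include
Result = "specific straight skilled eligible machine include"


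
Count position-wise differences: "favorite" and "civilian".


Comparing character by character (same length = 8):
  Pos 0: 'f' vs 'c' !=
  Pos 1: 'a' vs 'i' !=
  Pos 2: 'v' vs 'v' =
  Pos 3: 'o' vs 'i' !=
  Pos 4: 'r' vs 'l' !=
  Pos 5: 'i' vs 'i' =
  Pos 6: 't' vs 'a' !=
  Pos 7: 'e' vs 'n' !=
Hamming distance = 6


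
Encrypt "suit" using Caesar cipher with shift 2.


Word: "suit"
Shift: 2
Each letter → (letter + shift) mod 26:
  's' (18) + 2 = 20 → 'u'
  'u' (20) + 2 = 22 → 'w'
  'i' (8) + 2 = 10 → 'k'
  't' (19) + 2 = 21 → 'v'
Result = "uwkv"


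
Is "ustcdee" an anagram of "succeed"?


Word 1: "succeed" → sorted: ccdeesu
Word 2: "ustcdee" → sorted: cdeestu
Same letters? ccdeesu != cdeestu
Anagram = No


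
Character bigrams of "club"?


Word: "club" (length 4)
Number of bigrams = 4 - 2 + 1 = 3
  Position 0: "cl"
  Position 1: "lu"
  Position 2: "ub"
Bigrams = "cl", "lu", "ub"


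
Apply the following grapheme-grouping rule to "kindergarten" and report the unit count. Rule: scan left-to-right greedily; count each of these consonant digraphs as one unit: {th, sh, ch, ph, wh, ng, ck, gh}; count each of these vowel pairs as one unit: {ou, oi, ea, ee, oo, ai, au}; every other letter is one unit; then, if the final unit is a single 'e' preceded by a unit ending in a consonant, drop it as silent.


Word: "kindergarten" (12 letters)
Left-to-right scan:
  1. 'k' (letter)
  2. 'i' (letter)
  3. 'n' (letter)
  4. 'd' (letter)
  5. 'e' (letter)
  6. 'r' (letter)
  7. 'g' (letter)
  8. 'a' (letter)
  9. 'r' (letter)
  10. 't' (letter)
  11. 'e' (letter)
  12. 'n' (letter)
Units from scan: 12
Sound units = 12 units


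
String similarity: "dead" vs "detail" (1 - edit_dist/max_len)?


Word 1: "dead" (length 4)
Word 2: "detail" (length 6)
One optimal edit sequence:
  1. keep 'd'
  2. keep 'e'
  3. insert 't'  (+1)
  4. keep 'a'
  5. insert 'i'  (+1)
  6. substitute 'd' -> 'l'  (+1)
Edit distance = 3
Max length = max(4, 6) = 6
Similarity = 1 - 3/6
= 0.5000


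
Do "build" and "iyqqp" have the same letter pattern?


Pattern of "build": [0, 1, 2, 3, 4]
Pattern of "iyqqp": [0, 1, 2, 2, 3]
Patterns do not match
Same pattern = No


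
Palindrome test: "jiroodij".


Word: "jiroodij"
Reversed: "jidoorij"
Forward == Backward? jiroodij != jidoorij
Palindrome = No


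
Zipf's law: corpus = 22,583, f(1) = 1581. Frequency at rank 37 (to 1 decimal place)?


Zipf's law: f(r) = f(1) / r
f(1) = 1581
f(37) = 1581 / 37
= 42.7 occurrences


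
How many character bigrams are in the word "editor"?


Word: "editor" (length 6)
Number of 2-grams = length - 2 + 1 = 6 - 2 + 1
= 5


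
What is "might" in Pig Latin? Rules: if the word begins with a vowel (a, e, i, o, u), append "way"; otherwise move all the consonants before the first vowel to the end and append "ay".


Word: "might"
Starts with consonant(s) → move to end, add 'ay'
Consonant cluster: "m"
Pig Latin = "ightmay"


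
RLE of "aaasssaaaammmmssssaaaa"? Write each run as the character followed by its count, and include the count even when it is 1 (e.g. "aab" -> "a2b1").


String: "aaasssaaaammmmssssaaaa"
Scanning for consecutive runs:
  'a' x 3
  's' x 3
  'a' x 4
  'm' x 4
  's' x 4
  'a' x 4
RLE = "a3s3a4m4s4a4"


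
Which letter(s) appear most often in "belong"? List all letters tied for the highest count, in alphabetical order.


Word: "belong"
Letter counts:
  'b': 1
  'e': 1
  'g': 1
  'l': 1
  'n': 1
  'o': 1
Maximum count = 1
Most frequent = 'b', 'e', 'g', 'l', 'n', 'o' (1 time each)


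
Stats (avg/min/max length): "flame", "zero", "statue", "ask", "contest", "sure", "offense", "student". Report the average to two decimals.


Lengths: "flame"=5, "zero"=4, "statue"=6, "ask"=3, "contest"=7, "sure"=4, "offense"=7, "student"=7
Sum = 43, Count = 8
Average = 43/8 = 5.38
= avg=5.38, min=3, max=7


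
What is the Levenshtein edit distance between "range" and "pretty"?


Word 1: "range" (length 5)
Word 2: "pretty" (length 6)
One optimal edit sequence (insert/delete/substitute each cost 1):
  1. insert 'p'  (+1)
  2. keep 'r'
  3. substitute 'a' -> 'e'  (+1)
  4. substitute 'n' -> 't'  (+1)
  5. substitute 'g' -> 't'  (+1)
  6. substitute 'e' -> 'y'  (+1)
Total edit operations: 5
Edit distance = 5


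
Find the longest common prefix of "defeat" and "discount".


Word 1: "defeat"
Word 2: "discount"
Comparing from start:
  Pos 0: 'd' == 'd'
  Pos 1: 'e' != 'i' (stop)
LCP = "d" (length 1)


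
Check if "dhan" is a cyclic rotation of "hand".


Word: "hand", Candidate: "dhan"
Method: check if candidate is substring of word+word
"handhand" contains "dhan"? Yes
Is rotation = Yes


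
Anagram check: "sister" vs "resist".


Word 1: "sister" → sorted: eirsst
Word 2: "resist" → sorted: eirsst
Same letters? eirsst == eirsst
Anagram = Yes


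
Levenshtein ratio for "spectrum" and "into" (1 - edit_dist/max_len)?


Word 1: "spectrum" (length 8)
Word 2: "into" (length 4)
One optimal edit sequence:
  1. delete 's'  (+1)
  2. delete 'p'  (+1)
  3. substitute 'e' -> 'i'  (+1)
  4. substitute 'c' -> 'n'  (+1)
  5. keep 't'
  6. delete 'r'  (+1)
  7. delete 'u'  (+1)
  8. substitute 'm' -> 'o'  (+1)
Edit distance = 7
Max length = max(8, 4) = 8
Similarity = 1 - 7/8
= 0.1250


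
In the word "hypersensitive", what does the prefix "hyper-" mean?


Prefix: hyper-
Example: hypersensitive (hyper- + sensitive)
Meaning = over / excessive


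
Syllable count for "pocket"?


Word: "pocket"
Syllable breakdown: pock / et
Counting: 2 parts
= 2 syllables


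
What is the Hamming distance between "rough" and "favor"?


Comparing character by character (same length = 5):
  Pos 0: 'r' vs 'f' !=
  Pos 1: 'o' vs 'a' !=
  Pos 2: 'u' vs 'v' !=
  Pos 3: 'g' vs 'o' !=
  Pos 4: 'h' vs 'r' !=
Hamming distance = 5


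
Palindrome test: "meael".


Word: "meael"
Reversed: "leaem"
Forward == Backward? meael != leaem
Palindrome = No


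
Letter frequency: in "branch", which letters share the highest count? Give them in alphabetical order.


Word: "branch"
Letter counts:
  'a': 1
  'b': 1
  'c': 1
  'h': 1
  'n': 1
  'r': 1
Maximum count = 1
Most frequent = 'a', 'b', 'c', 'h', 'n', 'r' (1 time each)


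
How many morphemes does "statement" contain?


Word: "statement"
Morphemes: state / -ment
Each morpheme carries meaning
= 2 morphemes


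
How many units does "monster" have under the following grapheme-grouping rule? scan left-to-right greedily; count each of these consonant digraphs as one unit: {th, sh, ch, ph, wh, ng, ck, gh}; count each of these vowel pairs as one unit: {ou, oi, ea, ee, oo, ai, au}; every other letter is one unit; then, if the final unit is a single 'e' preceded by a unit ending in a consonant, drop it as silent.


Word: "monster" (7 letters)
Left-to-right scan:
  [1] 'm' (letter)
  [2] 'o' (letter)
  [3] 'n' (letter)
  [4] 's' (letter)
  [5] 't' (letter)
  [6] 'e' (letter)
  [7] 'r' (letter)
Units from scan: 7
Sound units = 7 units


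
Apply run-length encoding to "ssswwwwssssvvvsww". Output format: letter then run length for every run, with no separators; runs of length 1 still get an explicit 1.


String: "ssswwwwssssvvvsww"
Scanning for consecutive runs:
  's' x 3
  'w' x 4
  's' x 4
  'v' x 3
  's' x 1
  'w' x 2
RLE = "s3w4s4v3s1w2"


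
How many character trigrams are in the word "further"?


Word: "further" (length 7)
Number of 3-grams = length - 3 + 1 = 7 - 3 + 1
= 5


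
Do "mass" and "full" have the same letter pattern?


Pattern of "mass": [0, 1, 2, 2]
Pattern of "full": [0, 1, 2, 2]
Patterns match
Same pattern = Yes


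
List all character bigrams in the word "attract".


Word: "attract" (length 7)
Number of bigrams = 7 - 2 + 1 = 6
  Position 0: "at"
  Position 1: "tt"
  Position 2: "tr"
  Position 3: "ra"
  Position 4: "ac"
  Position 5: "ct"
Bigrams = "at", "tt", "tr", "ra", "ac", "ct"


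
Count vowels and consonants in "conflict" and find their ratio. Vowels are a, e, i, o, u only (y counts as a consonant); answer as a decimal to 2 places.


Word: "conflict"
Vowels (a,e,i,o,u): 2
Consonants: 6
Ratio = 2/6
= 0.33


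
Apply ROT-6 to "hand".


Word: "hand"
Shift: 6
Each letter → (letter + shift) mod 26:
  'h' (7) + 6 = 13 → 'n'
  'a' (0) + 6 = 6 → 'g'
  'n' (13) + 6 = 19 → 't'
  'd' (3) + 6 = 9 → 'j'
Result = "ngtj"


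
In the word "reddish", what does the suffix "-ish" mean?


Suffix: -ish
Example: reddish (red + -ish, with a spelling change)
Meaning = somewhat / having the qualities of


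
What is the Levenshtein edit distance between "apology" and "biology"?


Word 1: "apology" (length 7)
Word 2: "biology" (length 7)
One optimal edit sequence (insert/delete/substitute each cost 1):
  1. substitute 'a' -> 'b'  (+1)
  2. substitute 'p' -> 'i'  (+1)
  3. keep 'o'
  4. keep 'l'
  5. keep 'o'
  6. keep 'g'
  7. keep 'y'
Total edit operations: 2
Edit distance = 2


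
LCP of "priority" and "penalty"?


Word 1: "priority"
Word 2: "penalty"
Comparing from start:
  Pos 0: 'p' == 'p'
  Pos 1: 'r' != 'e' (stop)
LCP = "p" (length 1)


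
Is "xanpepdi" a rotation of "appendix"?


Word: "appendix", Candidate: "xanpepdi"
Method: check if candidate is substring of word+word
"appendixappendix" contains "xanpepdi"? No
Is rotation = No


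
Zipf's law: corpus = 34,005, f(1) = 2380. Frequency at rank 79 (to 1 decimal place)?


Zipf's law: f(r) = f(1) / r
f(1) = 2380
f(79) = 2380 / 79
= 30.1 occurrences


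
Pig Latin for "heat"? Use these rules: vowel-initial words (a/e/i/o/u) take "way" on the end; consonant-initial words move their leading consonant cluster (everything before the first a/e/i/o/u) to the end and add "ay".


Word: "heat"
Starts with consonant(s) → move to end, add 'ay'
Consonant cluster: "h"
Pig Latin = "eathay"


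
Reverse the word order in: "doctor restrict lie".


Original: "doctor restrict lie"
Words (1..n): doctor | restrict | lie
Reversed (n..1): lie | restrict | doctor
Result = "lie restrict doctor"


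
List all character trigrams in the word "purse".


Word: "purse" (length 5)
Number of trigrams = 5 - 3 + 1 = 3
  Position 0: "pur"
  Position 1: "urs"
  Position 2: "rse"
Trigrams = "pur", "urs", "rse"


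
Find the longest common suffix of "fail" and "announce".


Word 1: "fail"
Word 2: "announce"
Comparing from end:
  Pos -1: 'l' != 'e' (stop)
LCS = "" (length 0)


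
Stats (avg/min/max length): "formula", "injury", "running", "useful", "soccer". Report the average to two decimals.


Lengths: "formula"=7, "injury"=6, "running"=7, "useful"=6, "soccer"=6
Sum = 32, Count = 5
Average = 32/5 = 6.40
= avg=6.40, min=6, max=7


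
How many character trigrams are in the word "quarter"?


Word: "quarter" (length 7)
Number of 3-grams = length - 3 + 1 = 7 - 3 + 1
= 5


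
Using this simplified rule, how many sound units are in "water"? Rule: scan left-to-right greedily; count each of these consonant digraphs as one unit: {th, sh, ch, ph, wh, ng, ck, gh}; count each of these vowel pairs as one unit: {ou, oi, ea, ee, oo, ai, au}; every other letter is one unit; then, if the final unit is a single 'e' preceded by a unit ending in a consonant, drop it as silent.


Word: "water" (5 letters)
Left-to-right scan:
  (1) 'w' (letter)
  (2) 'a' (letter)
  (3) 't' (letter)
  (4) 'e' (letter)
  (5) 'r' (letter)
Units from scan: 5
Sound units = 5 units


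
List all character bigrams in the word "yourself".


Word: "yourself" (length 8)
Number of bigrams = 8 - 2 + 1 = 7
  Position 0: "yo"
  Position 1: "ou"
  Position 2: "ur"
  Position 3: "rs"
  Position 4: "se"
  Position 5: "el"
  Position 6: "lf"
Bigrams = "yo", "ou", "ur", "rs", "se", "el", "lf"


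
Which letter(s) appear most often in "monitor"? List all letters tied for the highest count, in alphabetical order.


Word: "monitor"
Letter counts:
  'i': 1
  'm': 1
  'n': 1
  'o': 2
  'r': 1
  't': 1
Maximum count = 2
Most frequent = 'o' (2 times each)


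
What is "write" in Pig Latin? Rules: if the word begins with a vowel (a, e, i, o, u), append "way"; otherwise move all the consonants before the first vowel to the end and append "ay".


Word: "write"
Starts with consonant(s) → move to end, add 'ay'
Consonant cluster: "wr"
Pig Latin = "itewray"


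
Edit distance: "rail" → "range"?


Word 1: "rail" (length 4)
Word 2: "range" (length 5)
One optimal edit sequence (insert/delete/substitute each cost 1):
  1. keep 'r'
  2. keep 'a'
  3. insert 'n'  (+1)
  4. substitute 'i' -> 'g'  (+1)
  5. substitute 'l' -> 'e'  (+1)
Total edit operations: 3
Edit distance = 3


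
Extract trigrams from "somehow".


Word: "somehow" (length 7)
Number of trigrams = 7 - 3 + 1 = 5
  Position 0: "som"
  Position 1: "ome"
  Position 2: "meh"
  Position 3: "eho"
  Position 4: "how"
Trigrams = "som", "ome", "meh", "eho", "how"


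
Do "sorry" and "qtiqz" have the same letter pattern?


Pattern of "sorry": [0, 1, 2, 2, 3]
Pattern of "qtiqz": [0, 1, 2, 0, 3]
Patterns do not match
Same pattern = No


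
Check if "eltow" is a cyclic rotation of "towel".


Word: "towel", Candidate: "eltow"
Method: check if candidate is substring of word+word
"toweltowel" contains "eltow"? Yes
Is rotation = Yes


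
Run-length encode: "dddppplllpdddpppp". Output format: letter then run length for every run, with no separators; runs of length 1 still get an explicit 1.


String: "dddppplllpdddpppp"
Scanning for consecutive runs:
  'd' x 3
  'p' x 3
  'l' x 3
  'p' x 1
  'd' x 3
  'p' x 4
RLE = "d3p3l3p1d3p4"


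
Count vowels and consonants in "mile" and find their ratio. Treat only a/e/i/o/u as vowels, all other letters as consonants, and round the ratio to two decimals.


Word: "mile"
Vowels (a,e,i,o,u): 2
Consonants: 2
Ratio = 2/2
= 1.00


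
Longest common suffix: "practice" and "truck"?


Word 1: "practice"
Word 2: "truck"
Comparing from end:
  Pos -1: 'e' != 'k' (stop)
LCS = "" (length 0)


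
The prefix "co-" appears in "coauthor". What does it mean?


Prefix: co-
Example: coauthor (co- + author)
Meaning = together


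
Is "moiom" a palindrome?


Word: "moiom"
Reversed: "moiom"
Forward == Backward? moiom == moiom
Palindrome = Yes


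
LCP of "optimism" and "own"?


Word 1: "optimism"
Word 2: "own"
Comparing from start:
  Pos 0: 'o' == 'o'
  Pos 1: 'p' != 'w' (stop)
LCP = "o" (length 1)


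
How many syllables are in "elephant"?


Word: "elephant"
Syllable breakdown: el · e · phant
Counting: 3 parts
= 3 syllables


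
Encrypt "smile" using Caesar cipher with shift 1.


Word: "smile"
Shift: 1
Each letter → (letter + shift) mod 26:
  's' (18) + 1 = 19 → 't'
  'm' (12) + 1 = 13 → 'n'
  'i' (8) + 1 = 9 → 'j'
  'l' (11) + 1 = 12 → 'm'
  'e' (4) + 1 = 5 → 'f'
Result = "tnjmf"


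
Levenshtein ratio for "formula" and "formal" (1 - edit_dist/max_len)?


Word 1: "formula" (length 7)
Word 2: "formal" (length 6)
One optimal edit sequence:
  1. keep 'f'
  2. keep 'o'
  3. keep 'r'
  4. keep 'm'
  5. substitute 'u' -> 'a'  (+1)
  6. keep 'l'
  7. delete 'a'  (+1)
Edit distance = 2
Max length = max(7, 6) = 7
Similarity = 1 - 2/7
= 0.7143


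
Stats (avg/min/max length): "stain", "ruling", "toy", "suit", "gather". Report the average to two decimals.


Lengths: "stain"=5, "ruling"=6, "toy"=3, "suit"=4, "gather"=6
Sum = 24, Count = 5
Average = 24/5 = 4.80
= avg=4.80, min=3, max=6


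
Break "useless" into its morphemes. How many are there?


Word: "useless"
Morphemes: use + -less
Each morpheme carries meaning
= 2 morphemes


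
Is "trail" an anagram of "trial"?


Word 1: "trial" → sorted: ailrt
Word 2: "trail" → sorted: ailrt
Same letters? ailrt == ailrt
Anagram = Yes


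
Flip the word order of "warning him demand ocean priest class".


Original: "warning him demand ocean priest class"
Words (1..n): warning | him | demand | ocean | priest | class
Reversed (n..1): class | priest | ocean | demand | him | warning
Result = "class priest ocean demand him warning"


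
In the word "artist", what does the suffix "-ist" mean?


Suffix: -ist
Example: artist = art + -ist
Meaning = one who practices


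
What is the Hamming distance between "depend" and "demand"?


Comparing character by character (same length = 6):
  Pos 0: 'd' vs 'd' =
  Pos 1: 'e' vs 'e' =
  Pos 2: 'p' vs 'm' !=
  Pos 3: 'e' vs 'a' !=
  Pos 4: 'n' vs 'n' =
  Pos 5: 'd' vs 'd' =
Hamming distance = 2


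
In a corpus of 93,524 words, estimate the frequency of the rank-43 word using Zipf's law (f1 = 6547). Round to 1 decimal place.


Zipf's law: f(r) = f(1) / r
f(1) = 6547
f(43) = 6547 / 43
= 152.3 occurrences


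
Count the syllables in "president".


Word: "president"
Syllable breakdown: pres · i · dent
Counting: 3 parts
= 3 syllables


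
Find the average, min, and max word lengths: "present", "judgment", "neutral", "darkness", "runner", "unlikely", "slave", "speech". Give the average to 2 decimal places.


Lengths: "present"=7, "judgment"=8, "neutral"=7, "darkness"=8, "runner"=6, "unlikely"=8, "slave"=5, "speech"=6
Sum = 55, Count = 8
Average = 55/8 = 6.88
= avg=6.88, min=5, max=8


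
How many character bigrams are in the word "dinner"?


Word: "dinner" (length 6)
Number of 2-grams = length - 2 + 1 = 6 - 2 + 1
= 5


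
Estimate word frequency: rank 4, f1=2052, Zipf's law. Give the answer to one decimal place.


Zipf's law: f(r) = f(1) / r
f(1) = 2052
f(4) = 2052 / 4
= 513.0 occurrences


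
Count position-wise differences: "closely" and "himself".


Comparing character by character (same length = 7):
  Pos 0: 'c' vs 'h' !=
  Pos 1: 'l' vs 'i' !=
  Pos 2: 'o' vs 'm' !=
  Pos 3: 's' vs 's' =
  Pos 4: 'e' vs 'e' =
  Pos 5: 'l' vs 'l' =
  Pos 6: 'y' vs 'f' !=
Hamming distance = 4


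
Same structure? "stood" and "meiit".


Pattern of "stood": [0, 1, 2, 2, 3]
Pattern of "meiit": [0, 1, 2, 2, 3]
Patterns match
Same pattern = Yes


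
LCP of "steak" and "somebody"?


Word 1: "steak"
Word 2: "somebody"
Comparing from start:
  Pos 0: 's' == 's'
  Pos 1: 't' != 'o' (stop)
LCP = "s" (length 1)


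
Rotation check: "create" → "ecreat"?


Word: "create", Candidate: "ecreat"
Method: check if candidate is substring of word+word
"createcreate" contains "ecreat"? Yes
Is rotation = Yes


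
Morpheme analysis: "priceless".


Word: "priceless"
Morphemes: price | -less
Each morpheme carries meaning
= 2 morphemes


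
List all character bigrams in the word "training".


Word: "training" (length 8)
Number of bigrams = 8 - 2 + 1 = 7
  Position 0: "tr"
  Position 1: "ra"
  Position 2: "ai"
  Position 3: "in"
  Position 4: "ni"
  Position 5: "in"
  Position 6: "ng"
Bigrams = "tr", "ra", "ai", "in", "ni", "in", "ng"


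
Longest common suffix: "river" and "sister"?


Word 1: "river"
Word 2: "sister"
Comparing from end:
  Pos -1: 'r' == 'r'
  Pos -2: 'e' == 'e'
  Pos -3: 'v' != 't' (stop)
LCS = "er" (length 2)


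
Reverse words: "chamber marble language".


Original: "chamber marble language"
Words (1..n): chamber | marble | language
Reversed (n..1): language | marble | chamber
Result = "language marble chamber"


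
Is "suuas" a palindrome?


Word: "suuas"
Reversed: "sauus"
Forward == Backward? suuas != sauus
Palindrome = No


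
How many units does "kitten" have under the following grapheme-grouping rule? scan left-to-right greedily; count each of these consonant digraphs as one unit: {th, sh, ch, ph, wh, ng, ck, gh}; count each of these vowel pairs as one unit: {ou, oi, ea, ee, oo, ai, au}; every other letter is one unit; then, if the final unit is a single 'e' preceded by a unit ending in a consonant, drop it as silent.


Word: "kitten" (6 letters)
Left-to-right scan:
  1. 'k' (letter)
  2. 'i' (letter)
  3. 't' (letter)
  4. 't' (letter)
  5. 'e' (letter)
  6. 'n' (letter)
Units from scan: 6
Sound units = 6 units


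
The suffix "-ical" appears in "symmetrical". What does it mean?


Suffix: -ical
Example: symmetrical (symmetry + -ical, with a spelling change)
Meaning = relating to


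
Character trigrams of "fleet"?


Word: "fleet" (length 5)
Number of trigrams = 5 - 3 + 1 = 3
  Position 0: "fle"
  Position 1: "lee"
  Position 2: "eet"
Trigrams = "fle", "lee", "eet"


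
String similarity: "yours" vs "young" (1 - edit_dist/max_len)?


Word 1: "yours" (length 5)
Word 2: "young" (length 5)
One optimal edit sequence:
  1. keep 'y'
  2. keep 'o'
  3. keep 'u'
  4. substitute 'r' -> 'n'  (+1)
  5. substitute 's' -> 'g'  (+1)
Edit distance = 2
Max length = max(5, 5) = 5
Similarity = 1 - 2/5
= 0.6000


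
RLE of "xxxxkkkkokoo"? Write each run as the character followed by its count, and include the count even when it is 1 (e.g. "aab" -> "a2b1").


String: "xxxxkkkkokoo"
Scanning for consecutive runs:
  'x' x 4
  'k' x 4
  'o' x 1
  'k' x 1
  'o' x 2
RLE = "x4k4o1k1o2"


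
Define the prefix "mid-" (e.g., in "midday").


Prefix: mid-
As in: midday -> mid- + day
Meaning = middle


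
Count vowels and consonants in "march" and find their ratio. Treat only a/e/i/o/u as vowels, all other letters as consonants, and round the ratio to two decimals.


Word: "march"
Vowels (a,e,i,o,u): 1
Consonants: 4
Ratio = 1/4
= 0.25


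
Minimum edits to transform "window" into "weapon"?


Word 1: "window" (length 6)
Word 2: "weapon" (length 6)
One optimal edit sequence (insert/delete/substitute each cost 1):
  1. keep 'w'
  2. substitute 'i' -> 'e'  (+1)
  3. substitute 'n' -> 'a'  (+1)
  4. substitute 'd' -> 'p'  (+1)
  5. keep 'o'
  6. substitute 'w' -> 'n'  (+1)
Total edit operations: 4
Edit distance = 4


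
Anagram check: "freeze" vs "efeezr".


Word 1: "freeze" → sorted: eeefrz
Word 2: "efeezr" → sorted: eeefrz
Same letters? eeefrz == eeefrz
Anagram = Yes


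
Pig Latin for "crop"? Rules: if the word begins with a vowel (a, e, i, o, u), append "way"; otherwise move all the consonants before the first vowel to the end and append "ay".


Word: "crop"
Starts with consonant(s) → move to end, add 'ay'
Consonant cluster: "cr"
Pig Latin = "opcray"


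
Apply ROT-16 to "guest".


Word: "guest"
Shift: 16
Each letter → (letter + shift) mod 26:
  'g' (6) + 16 = 22 → 'w'
  'u' (20) + 16 = 10 → 'k'
  'e' (4) + 16 = 20 → 'u'
  's' (18) + 16 = 8 → 'i'
  't' (19) + 16 = 9 → 'j'
Result = "wkuij"


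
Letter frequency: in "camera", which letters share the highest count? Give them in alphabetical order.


Word: "camera"
Letter counts:
  'a': 2
  'c': 1
  'e': 1
  'm': 1
  'r': 1
Maximum count = 2
Most frequent = 'a' (2 times each)


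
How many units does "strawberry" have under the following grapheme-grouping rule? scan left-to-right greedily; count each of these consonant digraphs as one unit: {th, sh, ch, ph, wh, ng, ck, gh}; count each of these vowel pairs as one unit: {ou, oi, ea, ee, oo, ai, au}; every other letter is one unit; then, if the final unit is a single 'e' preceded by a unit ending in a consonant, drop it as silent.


Word: "strawberry" (10 letters)
Left-to-right scan:
  [1] 's' (letter)
  [2] 't' (letter)
  [3] 'r' (letter)
  [4] 'a' (letter)
  [5] 'w' (letter)
  [6] 'b' (letter)
  [7] 'e' (letter)
  [8] 'r' (letter)
  [9] 'r' (letter)
  [10] 'y' (letter)
Units from scan: 10
Sound units = 10 units


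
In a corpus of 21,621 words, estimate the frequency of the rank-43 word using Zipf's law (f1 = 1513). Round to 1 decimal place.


Zipf's law: f(r) = f(1) / r
f(1) = 1513
f(43) = 1513 / 43
= 35.2 occurrences


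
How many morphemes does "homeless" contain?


Word: "homeless"
Morphemes: home | -less
Each morpheme carries meaning
= 2 morphemes


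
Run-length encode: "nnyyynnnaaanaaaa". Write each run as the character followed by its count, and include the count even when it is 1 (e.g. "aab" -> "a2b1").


String: "nnyyynnnaaanaaaa"
Scanning for consecutive runs:
  'n' x 2
  'y' x 3
  'n' x 3
  'a' x 3
  'n' x 1
  'a' x 4
RLE = "n2y3n3a3n1a4"


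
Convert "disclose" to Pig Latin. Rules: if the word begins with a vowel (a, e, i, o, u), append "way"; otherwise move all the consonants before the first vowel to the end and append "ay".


Word: "disclose"
Starts with consonant(s) → move to end, add 'ay'
Consonant cluster: "d"
Pig Latin = "iscloseday"


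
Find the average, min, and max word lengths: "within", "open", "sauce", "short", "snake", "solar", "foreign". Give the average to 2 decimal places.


Lengths: "within"=6, "open"=4, "sauce"=5, "short"=5, "snake"=5, "solar"=5, "foreign"=7
Sum = 37, Count = 7
Average = 37/7 = 5.29
= avg=5.29, min=4, max=7


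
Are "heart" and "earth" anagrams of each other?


Word 1: "heart" → sorted: aehrt
Word 2: "earth" → sorted: aehrt
Same letters? aehrt == aehrt
Anagram = Yes


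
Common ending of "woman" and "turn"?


Word 1: "woman"
Word 2: "turn"
Comparing from end:
  Pos -1: 'n' == 'n'
  Pos -2: 'a' != 'r' (stop)
LCS = "n" (length 1)


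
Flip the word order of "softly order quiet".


Original: "softly order quiet"
Words (1..n): softly | order | quiet
Reversed (n..1): quiet | order | softly
Result = "quiet order softly"


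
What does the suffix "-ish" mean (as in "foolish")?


Suffix: -ish
As in: foolish -> fool + -ish
Meaning = somewhat / having the qualities of


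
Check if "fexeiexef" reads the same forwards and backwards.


Word: "fexeiexef"
Reversed: "fexeiexef"
Forward == Backward? fexeiexef == fexeiexef
Palindrome = Yes


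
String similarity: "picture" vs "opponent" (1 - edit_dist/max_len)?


Word 1: "picture" (length 7)
Word 2: "opponent" (length 8)
One optimal edit sequence:
  1. insert 'o'  (+1)
  2. keep 'p'
  3. substitute 'i' -> 'p'  (+1)
  4. substitute 'c' -> 'o'  (+1)
  5. substitute 't' -> 'n'  (+1)
  6. substitute 'u' -> 'e'  (+1)
  7. substitute 'r' -> 'n'  (+1)
  8. substitute 'e' -> 't'  (+1)
Edit distance = 7
Max length = max(7, 8) = 8
Similarity = 1 - 7/8
= 0.1250


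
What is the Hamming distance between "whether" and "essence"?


Comparing character by character (same length = 7):
  Pos 0: 'w' vs 'e' !=
  Pos 1: 'h' vs 's' !=
  Pos 2: 'e' vs 's' !=
  Pos 3: 't' vs 'e' !=
  Pos 4: 'h' vs 'n' !=
  Pos 5: 'e' vs 'c' !=
  Pos 6: 'r' vs 'e' !=
Hamming distance = 7


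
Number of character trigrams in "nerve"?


Word: "nerve" (length 5)
Number of 3-grams = length - 3 + 1 = 5 - 3 + 1
= 3
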